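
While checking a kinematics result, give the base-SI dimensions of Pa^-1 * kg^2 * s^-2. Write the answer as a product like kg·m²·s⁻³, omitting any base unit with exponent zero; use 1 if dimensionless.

kg·m

Pa = N/m² (pressure = force per area),
    = kg·m⁻¹·s⁻².
So Pa⁻¹ = kg⁻¹·m·s².
Combining: Pa⁻¹·kg²·s⁻² = (kg⁻¹·m·s²) · kg² · s⁻² = kg·m.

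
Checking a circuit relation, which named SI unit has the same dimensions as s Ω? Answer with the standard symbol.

H

Ω = kg·m²·s⁻³·A⁻².
Combining: s·Ω = s · (kg·m²·s⁻³·A⁻²) = kg·m²·s⁻²·A⁻².
kg·m²·s⁻²·A⁻² is the base-SI form of the henry.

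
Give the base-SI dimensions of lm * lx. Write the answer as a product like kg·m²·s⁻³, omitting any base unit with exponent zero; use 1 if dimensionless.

lm = cd·sr = cd (luminous flux; sr is dimensionless).
lx = lm/m² (illuminance = luminous flux per area),
    = m⁻²·cd.
Combining: lm·lx = cd · (m⁻²·cd) = m⁻²·cd².

m⁻²·cd²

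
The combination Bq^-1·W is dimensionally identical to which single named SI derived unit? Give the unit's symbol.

J

Bq = s⁻¹.
So Bq⁻¹ = s.
W = kg·m²·s⁻³.
Combining: Bq⁻¹·W = s · (kg·m²·s⁻³) = kg·m²·s⁻².
kg·m²·s⁻² is the base-SI form of the joule.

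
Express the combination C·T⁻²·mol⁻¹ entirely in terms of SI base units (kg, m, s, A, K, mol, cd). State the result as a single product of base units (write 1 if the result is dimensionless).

C = A·s = s·A (charge = current × time).
T = Wb/m² (flux density = flux per area),
    = kg·s⁻²·A⁻¹.
So T⁻² = kg⁻²·s⁴·A².
Combining: C·T⁻²·mol⁻¹ = (s·A) · (kg⁻²·s⁴·A²) · mol⁻¹ = kg⁻²·s⁵·A³·mol⁻¹.

kg⁻²·s⁵·A³·mol⁻¹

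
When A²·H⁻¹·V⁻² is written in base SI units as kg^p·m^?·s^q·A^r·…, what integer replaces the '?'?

H = kg·m²·s⁻²·A⁻².
So H⁻¹ = kg⁻¹·m⁻²·s²·A².
V = kg·m²·s⁻³·A⁻¹.
So V⁻² = kg⁻²·m⁻⁴·s⁶·A².
Combining: A²·H⁻¹·V⁻² = A² · (kg⁻¹·m⁻²·s²·A²) · (kg⁻²·m⁻⁴·s⁶·A²) = kg⁻³·m⁻⁶·s⁸·A⁶.
The exponent of m is -6.

-6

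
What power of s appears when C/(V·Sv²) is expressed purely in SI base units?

V = W/A (potential = power per current),
    = kg·m²·s⁻³·A⁻¹.
So V⁻¹ = kg⁻¹·m⁻²·s³·A.
C = A·s = s·A (charge = current × time).
Sv = J/kg (equivalent dose = energy per mass),
    = m²·s⁻².
So Sv⁻² = m⁻⁴·s⁴.
Combining: V⁻¹·C·Sv⁻² = (kg⁻¹·m⁻²·s³·A) · (s·A) · (m⁻⁴·s⁴) = kg⁻¹·m⁻⁶·s⁸·A².
The exponent of s is 8.

8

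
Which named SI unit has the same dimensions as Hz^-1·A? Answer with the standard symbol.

Hz = 1/s = s⁻¹ (frequency is cycles per second).
So Hz⁻¹ = s.
Combining: Hz⁻¹·A = s · A = s·A.
s·A is the base-SI form of the coulomb.

C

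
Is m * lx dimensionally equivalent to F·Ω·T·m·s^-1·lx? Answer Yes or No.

Left side:
  lx = m⁻²·cd.
  Combining: m·lx = m · (m⁻²·cd) = m⁻¹·cd.
Right side:
  F = C/V (capacitance = charge per voltage),
      = A·s/(kg·m²·s⁻³·A⁻¹) (substituting C and V),
      = kg⁻¹·m⁻²·s⁴·A².
  Ω = V/A (resistance = voltage per current),
      = kg·m²·s⁻³·A⁻².
  T = Wb/m² (flux density = flux per area),
      = kg·s⁻²·A⁻¹.
  lx = lm/m² (illuminance = luminous flux per area),
      = m⁻²·cd.
  Combining: F·Ω·T·m·s⁻¹·lx = (kg⁻¹·m⁻²·s⁴·A²) · (kg·m²·s⁻³·A⁻²) · (kg·s⁻²·A⁻¹) · m · s⁻¹ · (m⁻²·cd) = kg·m⁻¹·s⁻²·A⁻¹·cd.
Left is m⁻¹·cd; right is kg·m⁻¹·s⁻²·A⁻¹·cd — different.

No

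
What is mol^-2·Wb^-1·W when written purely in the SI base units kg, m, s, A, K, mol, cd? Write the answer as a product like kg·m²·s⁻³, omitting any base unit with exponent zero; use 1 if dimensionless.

Wb = V·s (flux: a volt is a weber per second),
    = kg·m²·s⁻²·A⁻¹.
So Wb⁻¹ = kg⁻¹·m⁻²·s²·A.
W = J/s (power = energy per time),
    = kg·m²·s⁻³.
Combining: mol⁻²·Wb⁻¹·W = mol⁻² · (kg⁻¹·m⁻²·s²·A) · (kg·m²·s⁻³) = s⁻¹·A·mol⁻².

s⁻¹·A·mol⁻²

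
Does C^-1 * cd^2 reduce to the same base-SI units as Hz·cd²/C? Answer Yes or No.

No

Left side:
  C = s·A.
  So C⁻¹ = s⁻¹·A⁻¹.
  Combining: C⁻¹·cd² = (s⁻¹·A⁻¹) · cd² = s⁻¹·A⁻¹·cd².
Right side:
  Hz = 1/s = s⁻¹ (frequency is cycles per second).
  C = A·s = s·A (charge = current × time).
  So C⁻¹ = s⁻¹·A⁻¹.
  Combining: Hz·C⁻¹·cd² = s⁻¹ · (s⁻¹·A⁻¹) · cd² = s⁻²·A⁻¹·cd².
Left is s⁻¹·A⁻¹·cd²; right is s⁻²·A⁻¹·cd² — different.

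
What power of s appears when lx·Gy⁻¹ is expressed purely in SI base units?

2

lx = lm/m² (illuminance = luminous flux per area),
    = m⁻²·cd.
Gy = J/kg (absorbed dose = energy per mass),
    = m²·s⁻².
So Gy⁻¹ = m⁻²·s².
Combining: lx·Gy⁻¹ = (m⁻²·cd) · (m⁻²·s²) = m⁻⁴·s²·cd.
The exponent of s is 2.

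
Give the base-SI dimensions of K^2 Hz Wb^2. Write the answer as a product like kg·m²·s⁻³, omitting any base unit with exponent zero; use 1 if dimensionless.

Hz = s⁻¹.
Wb = kg·m²·s⁻²·A⁻¹.
So Wb² = kg²·m⁴·s⁻⁴·A⁻².
Combining: K²·Hz·Wb² = K² · s⁻¹ · (kg²·m⁴·s⁻⁴·A⁻²) = kg²·m⁴·s⁻⁵·A⁻²·K².

kg²·m⁴·s⁻⁵·A⁻²·K²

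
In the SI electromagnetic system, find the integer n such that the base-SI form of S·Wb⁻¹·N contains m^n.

-3

S = kg⁻¹·m⁻²·s³·A².
Wb = kg·m²·s⁻²·A⁻¹.
So Wb⁻¹ = kg⁻¹·m⁻²·s²·A.
N = kg·m·s⁻².
Combining: S·Wb⁻¹·N = (kg⁻¹·m⁻²·s³·A²) · (kg⁻¹·m⁻²·s²·A) · (kg·m·s⁻²) = kg⁻¹·m⁻³·s³·A³.
The exponent of m is -3.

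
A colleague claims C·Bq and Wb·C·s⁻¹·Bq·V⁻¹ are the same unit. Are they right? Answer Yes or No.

Left side:
  C = A·s = s·A (charge = current × time).
  Bq = 1/s = s⁻¹ (activity is decays per second).
  Combining: C·Bq = (s·A) · s⁻¹ = A.
Right side:
  Wb = V·s (flux: a volt is a weber per second),
      = kg·m²·s⁻²·A⁻¹.
  C = A·s = s·A (charge = current × time).
  Bq = 1/s = s⁻¹ (activity is decays per second).
  V = W/A (potential = power per current),
      = kg·m²·s⁻³·A⁻¹.
  So V⁻¹ = kg⁻¹·m⁻²·s³·A.
  Combining: Wb·C·s⁻¹·Bq·V⁻¹ = (kg·m²·s⁻²·A⁻¹) · (s·A) · s⁻¹ · s⁻¹ · (kg⁻¹·m⁻²·s³·A) = A.
Both reduce to A.

Yes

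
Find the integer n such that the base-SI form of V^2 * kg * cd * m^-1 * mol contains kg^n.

V = W/A (potential = power per current),
    = kg·m²·s⁻³·A⁻¹.
So V² = kg²·m⁴·s⁻⁶·A⁻².
Combining: V²·kg·cd·m⁻¹·mol = (kg²·m⁴·s⁻⁶·A⁻²) · kg · cd · m⁻¹ · mol = kg³·m³·s⁻⁶·A⁻²·mol·cd.
The exponent of kg is 3.

3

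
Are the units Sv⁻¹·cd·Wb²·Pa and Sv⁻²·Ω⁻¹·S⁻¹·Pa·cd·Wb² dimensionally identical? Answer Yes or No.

No

Left side:
  Sv = J/kg (equivalent dose = energy per mass),
      = m²·s⁻².
  So Sv⁻¹ = m⁻²·s².
  Wb = V·s (flux: a volt is a weber per second),
      = kg·m²·s⁻²·A⁻¹.
  So Wb² = kg²·m⁴·s⁻⁴·A⁻².
  Pa = N/m² (pressure = force per area),
      = kg·m⁻¹·s⁻².
  Combining: Sv⁻¹·cd·Wb²·Pa = (m⁻²·s²) · cd · (kg²·m⁴·s⁻⁴·A⁻²) · (kg·m⁻¹·s⁻²) = kg³·m·s⁻⁴·A⁻²·cd.
Right side:
  Sv = m²·s⁻².
  So Sv⁻² = m⁻⁴·s⁴.
  Ω = kg·m²·s⁻³·A⁻².
  So Ω⁻¹ = kg⁻¹·m⁻²·s³·A².
  S = kg⁻¹·m⁻²·s³·A².
  So S⁻¹ = kg·m²·s⁻³·A⁻².
  Pa = kg·m⁻¹·s⁻².
  Wb = kg·m²·s⁻²·A⁻¹.
  So Wb² = kg²·m⁴·s⁻⁴·A⁻².
  Combining: Sv⁻²·Ω⁻¹·S⁻¹·Pa·cd·Wb² = (m⁻⁴·s⁴) · (kg⁻¹·m⁻²·s³·A²) · (kg·m²·s⁻³·A⁻²) · (kg·m⁻¹·s⁻²) · cd · (kg²·m⁴·s⁻⁴·A⁻²) = kg³·m⁻¹·s⁻²·A⁻²·cd.
Left is kg³·m·s⁻⁴·A⁻²·cd; right is kg³·m⁻¹·s⁻²·A⁻²·cd — different.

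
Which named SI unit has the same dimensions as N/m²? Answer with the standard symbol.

N = kg·m/s² = kg·m·s⁻² (force = mass × acceleration).
Combining: N·m⁻² = (kg·m·s⁻²) · m⁻² = kg·m⁻¹·s⁻².
kg·m⁻¹·s⁻² is the base-SI form of the pascal.

Pa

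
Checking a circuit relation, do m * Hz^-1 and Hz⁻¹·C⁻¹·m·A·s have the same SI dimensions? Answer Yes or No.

Left side:
  Hz = s⁻¹.
  So Hz⁻¹ = s.
  Combining: m·Hz⁻¹ = m · s = m·s.
Right side:
  Hz = 1/s = s⁻¹ (frequency is cycles per second).
  So Hz⁻¹ = s.
  C = A·s = s·A (charge = current × time).
  So C⁻¹ = s⁻¹·A⁻¹.
  Combining: Hz⁻¹·C⁻¹·m·A·s = s · (s⁻¹·A⁻¹) · m · A · s = m·s.
Both reduce to m·s.

Yes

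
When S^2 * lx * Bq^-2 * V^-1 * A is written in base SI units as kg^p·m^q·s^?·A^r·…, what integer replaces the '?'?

11

S = kg⁻¹·m⁻²·s³·A².
So S² = kg⁻²·m⁻⁴·s⁶·A⁴.
lx = m⁻²·cd.
Bq = s⁻¹.
So Bq⁻² = s².
V = kg·m²·s⁻³·A⁻¹.
So V⁻¹ = kg⁻¹·m⁻²·s³·A.
Combining: S²·lx·Bq⁻²·V⁻¹·A = (kg⁻²·m⁻⁴·s⁶·A⁴) · (m⁻²·cd) · s² · (kg⁻¹·m⁻²·s³·A) · A = kg⁻³·m⁻⁸·s¹¹·A⁶·cd.
The exponent of s is 11.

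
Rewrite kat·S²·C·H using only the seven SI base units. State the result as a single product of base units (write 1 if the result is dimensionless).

kat = mol/s = s⁻¹·mol (catalytic activity).
S = 1/Ω (conductance is reciprocal resistance),
    = kg⁻¹·m⁻²·s³·A².
So S² = kg⁻²·m⁻⁴·s⁶·A⁴.
C = A·s = s·A (charge = current × time).
H = Wb/A (inductance = flux per current),
    = kg·m²·s⁻²·A⁻².
Combining: kat·S²·C·H = (s⁻¹·mol) · (kg⁻²·m⁻⁴·s⁶·A⁴) · (s·A) · (kg·m²·s⁻²·A⁻²) = kg⁻¹·m⁻²·s⁴·A³·mol.

kg⁻¹·m⁻²·s⁴·A³·mol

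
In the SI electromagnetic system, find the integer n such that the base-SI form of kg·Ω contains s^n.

Ω = kg·m²·s⁻³·A⁻².
Combining: kg·Ω = kg · (kg·m²·s⁻³·A⁻²) = kg²·m²·s⁻³·A⁻².
The exponent of s is -3.

-3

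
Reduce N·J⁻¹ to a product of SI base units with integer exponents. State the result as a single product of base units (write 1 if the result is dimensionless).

N = kg·m/s² = kg·m·s⁻² (force = mass × acceleration).
J = N·m (work = force × distance),
    = kg·m²·s⁻².
So J⁻¹ = kg⁻¹·m⁻²·s².
Combining: N·J⁻¹ = (kg·m·s⁻²) · (kg⁻¹·m⁻²·s²) = m⁻¹.

m⁻¹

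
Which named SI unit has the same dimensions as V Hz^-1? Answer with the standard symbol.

V = kg·m²·s⁻³·A⁻¹.
Hz = s⁻¹.
So Hz⁻¹ = s.
Combining: V·Hz⁻¹ = (kg·m²·s⁻³·A⁻¹) · s = kg·m²·s⁻²·A⁻¹.
kg·m²·s⁻²·A⁻¹ is the base-SI form of the weber.

Wb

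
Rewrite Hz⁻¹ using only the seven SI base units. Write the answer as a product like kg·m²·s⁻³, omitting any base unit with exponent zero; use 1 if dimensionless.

s

Hz = 1/s = s⁻¹ (frequency is cycles per second).
So Hz⁻¹ = s.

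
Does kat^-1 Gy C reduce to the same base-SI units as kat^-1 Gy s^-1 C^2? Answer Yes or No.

No

Left side:
  kat = mol/s = s⁻¹·mol (catalytic activity).
  So kat⁻¹ = s·mol⁻¹.
  Gy = J/kg (absorbed dose = energy per mass),
      = m²·s⁻².
  C = A·s = s·A (charge = current × time).
  Combining: kat⁻¹·Gy·C = (s·mol⁻¹) · (m²·s⁻²) · (s·A) = m²·A·mol⁻¹.
Right side:
  kat = mol/s = s⁻¹·mol (catalytic activity).
  So kat⁻¹ = s·mol⁻¹.
  Gy = J/kg (absorbed dose = energy per mass),
      = m²·s⁻².
  C = A·s = s·A (charge = current × time).
  So C² = s²·A².
  Combining: kat⁻¹·Gy·s⁻¹·C² = (s·mol⁻¹) · (m²·s⁻²) · s⁻¹ · (s²·A²) = m²·A²·mol⁻¹.
Left is m²·A·mol⁻¹; right is m²·A²·mol⁻¹ — different.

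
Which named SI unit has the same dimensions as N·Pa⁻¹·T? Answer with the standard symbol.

N = kg·m/s² = kg·m·s⁻² (force = mass × acceleration).
Pa = N/m² (pressure = force per area),
    = kg·m⁻¹·s⁻².
So Pa⁻¹ = kg⁻¹·m·s².
T = Wb/m² (flux density = flux per area),
    = kg·s⁻²·A⁻¹.
Combining: N·Pa⁻¹·T = (kg·m·s⁻²) · (kg⁻¹·m·s²) · (kg·s⁻²·A⁻¹) = kg·m²·s⁻²·A⁻¹.
kg·m²·s⁻²·A⁻¹ is the base-SI form of the weber.

Wb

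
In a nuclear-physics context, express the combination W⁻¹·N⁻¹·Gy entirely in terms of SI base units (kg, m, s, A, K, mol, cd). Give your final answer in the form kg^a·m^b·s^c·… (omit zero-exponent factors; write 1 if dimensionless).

kg⁻²·m⁻¹·s³

W = J/s (power = energy per time),
    = kg·m²·s⁻³.
So W⁻¹ = kg⁻¹·m⁻²·s³.
N = kg·m/s² = kg·m·s⁻² (force = mass × acceleration).
So N⁻¹ = kg⁻¹·m⁻¹·s².
Gy = J/kg (absorbed dose = energy per mass),
    = m²·s⁻².
Combining: W⁻¹·N⁻¹·Gy = (kg⁻¹·m⁻²·s³) · (kg⁻¹·m⁻¹·s²) · (m²·s⁻²) = kg⁻²·m⁻¹·s³.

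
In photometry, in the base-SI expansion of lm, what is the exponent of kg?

0

lm = cd.
The exponent of kg is 0.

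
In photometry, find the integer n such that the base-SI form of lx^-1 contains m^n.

lx = lm/m² (illuminance = luminous flux per area),
    = m⁻²·cd.
So lx⁻¹ = m²·cd⁻¹.
The exponent of m is 2.

2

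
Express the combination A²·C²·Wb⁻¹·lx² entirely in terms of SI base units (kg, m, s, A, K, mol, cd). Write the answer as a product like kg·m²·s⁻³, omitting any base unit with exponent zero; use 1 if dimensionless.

C = s·A.
So C² = s²·A².
Wb = kg·m²·s⁻²·A⁻¹.
So Wb⁻¹ = kg⁻¹·m⁻²·s²·A.
lx = m⁻²·cd.
So lx² = m⁻⁴·cd².
Combining: A²·C²·Wb⁻¹·lx² = A² · (s²·A²) · (kg⁻¹·m⁻²·s²·A) · (m⁻⁴·cd²) = kg⁻¹·m⁻⁶·s⁴·A⁵·cd².

kg⁻¹·m⁻⁶·s⁴·A⁵·cd²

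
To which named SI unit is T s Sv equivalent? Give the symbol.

V

T = kg·s⁻²·A⁻¹.
Sv = m²·s⁻².
Combining: T·s·Sv = (kg·s⁻²·A⁻¹) · s · (m²·s⁻²) = kg·m²·s⁻³·A⁻¹.
kg·m²·s⁻³·A⁻¹ is the base-SI form of the volt.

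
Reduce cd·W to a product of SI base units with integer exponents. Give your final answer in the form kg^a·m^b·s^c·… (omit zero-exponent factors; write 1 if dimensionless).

kg·m²·s⁻³·cd

W = J/s (power = energy per time),
    = kg·m²·s⁻³.
Combining: cd·W = cd · (kg·m²·s⁻³) = kg·m²·s⁻³·cd.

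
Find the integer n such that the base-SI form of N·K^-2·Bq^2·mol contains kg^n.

N = kg·m/s² = kg·m·s⁻² (force = mass × acceleration).
Bq = 1/s = s⁻¹ (activity is decays per second).
So Bq² = s⁻².
Combining: N·K⁻²·Bq²·mol = (kg·m·s⁻²) · K⁻² · s⁻² · mol = kg·m·s⁻⁴·K⁻²·mol.
The exponent of kg is 1.

1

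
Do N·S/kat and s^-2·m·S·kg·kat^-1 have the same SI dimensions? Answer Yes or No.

Left side:
  N = kg·m/s² = kg·m·s⁻² (force = mass × acceleration).
  S = 1/Ω (conductance is reciprocal resistance),
      = kg⁻¹·m⁻²·s³·A².
  kat = mol/s = s⁻¹·mol (catalytic activity).
  So kat⁻¹ = s·mol⁻¹.
  Combining: N·S·kat⁻¹ = (kg·m·s⁻²) · (kg⁻¹·m⁻²·s³·A²) · (s·mol⁻¹) = m⁻¹·s²·A²·mol⁻¹.
Right side:
  S = kg⁻¹·m⁻²·s³·A².
  kat = s⁻¹·mol.
  So kat⁻¹ = s·mol⁻¹.
  Combining: s⁻²·m·S·kg·kat⁻¹ = s⁻² · m · (kg⁻¹·m⁻²·s³·A²) · kg · (s·mol⁻¹) = m⁻¹·s²·A²·mol⁻¹.
Both reduce to m⁻¹·s²·A²·mol⁻¹.

Yes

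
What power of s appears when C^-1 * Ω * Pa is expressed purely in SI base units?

C = A·s = s·A (charge = current × time).
So C⁻¹ = s⁻¹·A⁻¹.
Ω = V/A (resistance = voltage per current),
    = kg·m²·s⁻³·A⁻².
Pa = N/m² (pressure = force per area),
    = kg·m⁻¹·s⁻².
Combining: C⁻¹·Ω·Pa = (s⁻¹·A⁻¹) · (kg·m²·s⁻³·A⁻²) · (kg·m⁻¹·s⁻²) = kg²·m·s⁻⁶·A⁻³.
The exponent of s is -6.

-6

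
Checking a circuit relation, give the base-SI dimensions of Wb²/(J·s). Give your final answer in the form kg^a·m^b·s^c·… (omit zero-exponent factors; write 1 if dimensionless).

kg·m²·s⁻³·A⁻²

J = N·m (work = force × distance),
    = kg·m²·s⁻².
So J⁻¹ = kg⁻¹·m⁻²·s².
Wb = V·s (flux: a volt is a weber per second),
    = kg·m²·s⁻²·A⁻¹.
So Wb² = kg²·m⁴·s⁻⁴·A⁻².
Combining: J⁻¹·s⁻¹·Wb² = (kg⁻¹·m⁻²·s²) · s⁻¹ · (kg²·m⁴·s⁻⁴·A⁻²) = kg·m²·s⁻³·A⁻².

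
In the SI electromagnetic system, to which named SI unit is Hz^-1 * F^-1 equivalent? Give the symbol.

Ω

Hz = s⁻¹.
So Hz⁻¹ = s.
F = kg⁻¹·m⁻²·s⁴·A².
So F⁻¹ = kg·m²·s⁻⁴·A⁻².
Combining: Hz⁻¹·F⁻¹ = s · (kg·m²·s⁻⁴·A⁻²) = kg·m²·s⁻³·A⁻².
kg·m²·s⁻³·A⁻² is the base-SI form of the ohm.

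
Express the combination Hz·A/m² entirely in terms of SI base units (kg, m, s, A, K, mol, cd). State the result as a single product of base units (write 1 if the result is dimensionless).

Hz = s⁻¹.
Combining: Hz·A·m⁻² = s⁻¹ · A · m⁻² = m⁻²·s⁻¹·A.

m⁻²·s⁻¹·A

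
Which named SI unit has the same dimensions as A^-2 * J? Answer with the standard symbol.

H

J = N·m (work = force × distance),
    = kg·m²·s⁻².
Combining: A⁻²·J = A⁻² · (kg·m²·s⁻²) = kg·m²·s⁻²·A⁻².
kg·m²·s⁻²·A⁻² is the base-SI form of the henry.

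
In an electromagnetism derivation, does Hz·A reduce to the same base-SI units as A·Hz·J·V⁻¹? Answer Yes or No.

Left side:
  Hz = 1/s = s⁻¹ (frequency is cycles per second).
  Combining: Hz·A = s⁻¹ · A = s⁻¹·A.
Right side:
  Hz = s⁻¹.
  J = kg·m²·s⁻².
  V = kg·m²·s⁻³·A⁻¹.
  So V⁻¹ = kg⁻¹·m⁻²·s³·A.
  Combining: A·Hz·J·V⁻¹ = A · s⁻¹ · (kg·m²·s⁻²) · (kg⁻¹·m⁻²·s³·A) = A².
Left is s⁻¹·A; right is A² — different.

No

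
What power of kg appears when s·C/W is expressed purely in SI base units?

C = A·s = s·A (charge = current × time).
W = J/s (power = energy per time),
    = kg·m²·s⁻³.
So W⁻¹ = kg⁻¹·m⁻²·s³.
Combining: s·C·W⁻¹ = s · (s·A) · (kg⁻¹·m⁻²·s³) = kg⁻¹·m⁻²·s⁵·A.
The exponent of kg is -1.

-1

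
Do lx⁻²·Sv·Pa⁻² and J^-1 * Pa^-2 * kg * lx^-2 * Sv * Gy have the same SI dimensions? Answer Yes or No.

Yes

Left side:
  lx = lm/m² (illuminance = luminous flux per area),
      = m⁻²·cd.
  So lx⁻² = m⁴·cd⁻².
  Sv = J/kg (equivalent dose = energy per mass),
      = m²·s⁻².
  Pa = N/m² (pressure = force per area),
      = kg·m⁻¹·s⁻².
  So Pa⁻² = kg⁻²·m²·s⁴.
  Combining: lx⁻²·Sv·Pa⁻² = (m⁴·cd⁻²) · (m²·s⁻²) · (kg⁻²·m²·s⁴) = kg⁻²·m⁸·s²·cd⁻².
Right side:
  J = N·m (work = force × distance),
      = kg·m²·s⁻².
  So J⁻¹ = kg⁻¹·m⁻²·s².
  Pa = N/m² (pressure = force per area),
      = kg·m⁻¹·s⁻².
  So Pa⁻² = kg⁻²·m²·s⁴.
  lx = lm/m² (illuminance = luminous flux per area),
      = m⁻²·cd.
  So lx⁻² = m⁴·cd⁻².
  Sv = J/kg (equivalent dose = energy per mass),
      = m²·s⁻².
  Gy = J/kg (absorbed dose = energy per mass),
      = m²·s⁻².
  Combining: J⁻¹·Pa⁻²·kg·lx⁻²·Sv·Gy = (kg⁻¹·m⁻²·s²) · (kg⁻²·m²·s⁴) · kg · (m⁴·cd⁻²) · (m²·s⁻²) · (m²·s⁻²) = kg⁻²·m⁸·s²·cd⁻².
Both reduce to kg⁻²·m⁸·s²·cd⁻².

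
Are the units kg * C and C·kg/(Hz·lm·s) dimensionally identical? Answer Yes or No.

No

Left side:
  C = s·A.
  Combining: kg·C = kg · (s·A) = kg·s·A.
Right side:
  Hz = s⁻¹.
  So Hz⁻¹ = s.
  lm = cd.
  So lm⁻¹ = cd⁻¹.
  C = s·A.
  Combining: Hz⁻¹·lm⁻¹·C·kg·s⁻¹ = s · cd⁻¹ · (s·A) · kg · s⁻¹ = kg·s·A·cd⁻¹.
Left is kg·s·A; right is kg·s·A·cd⁻¹ — different.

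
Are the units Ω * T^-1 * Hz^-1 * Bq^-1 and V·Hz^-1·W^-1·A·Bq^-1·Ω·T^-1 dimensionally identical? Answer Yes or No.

Yes

Left side:
  Ω = V/A (resistance = voltage per current),
      = kg·m²·s⁻³·A⁻².
  T = Wb/m² (flux density = flux per area),
      = kg·s⁻²·A⁻¹.
  So T⁻¹ = kg⁻¹·s²·A.
  Hz = 1/s = s⁻¹ (frequency is cycles per second).
  So Hz⁻¹ = s.
  Bq = 1/s = s⁻¹ (activity is decays per second).
  So Bq⁻¹ = s.
  Combining: Ω·T⁻¹·Hz⁻¹·Bq⁻¹ = (kg·m²·s⁻³·A⁻²) · (kg⁻¹·s²·A) · s · s = m²·s·A⁻¹.
Right side:
  V = kg·m²·s⁻³·A⁻¹.
  Hz = s⁻¹.
  So Hz⁻¹ = s.
  W = kg·m²·s⁻³.
  So W⁻¹ = kg⁻¹·m⁻²·s³.
  Bq = s⁻¹.
  So Bq⁻¹ = s.
  Ω = kg·m²·s⁻³·A⁻².
  T = kg·s⁻²·A⁻¹.
  So T⁻¹ = kg⁻¹·s²·A.
  Combining: V·Hz⁻¹·W⁻¹·A·Bq⁻¹·Ω·T⁻¹ = (kg·m²·s⁻³·A⁻¹) · s · (kg⁻¹·m⁻²·s³) · A · s · (kg·m²·s⁻³·A⁻²) · (kg⁻¹·s²·A) = m²·s·A⁻¹.
Both reduce to m²·s·A⁻¹.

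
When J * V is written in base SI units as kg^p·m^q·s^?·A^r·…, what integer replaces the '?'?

-5

J = kg·m²·s⁻².
V = kg·m²·s⁻³·A⁻¹.
Combining: J·V = (kg·m²·s⁻²) · (kg·m²·s⁻³·A⁻¹) = kg²·m⁴·s⁻⁵·A⁻¹.
The exponent of s is -5.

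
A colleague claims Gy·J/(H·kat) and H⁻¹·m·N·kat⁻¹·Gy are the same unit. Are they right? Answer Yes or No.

Left side:
  H = kg·m²·s⁻²·A⁻².
  So H⁻¹ = kg⁻¹·m⁻²·s²·A².
  Gy = m²·s⁻².
  kat = s⁻¹·mol.
  So kat⁻¹ = s·mol⁻¹.
  J = kg·m²·s⁻².
  Combining: H⁻¹·Gy·kat⁻¹·J = (kg⁻¹·m⁻²·s²·A²) · (m²·s⁻²) · (s·mol⁻¹) · (kg·m²·s⁻²) = m²·s⁻¹·A²·mol⁻¹.
Right side:
  H = Wb/A (inductance = flux per current),
      = kg·m²·s⁻²·A⁻².
  So H⁻¹ = kg⁻¹·m⁻²·s²·A².
  N = kg·m/s² = kg·m·s⁻² (force = mass × acceleration).
  kat = mol/s = s⁻¹·mol (catalytic activity).
  So kat⁻¹ = s·mol⁻¹.
  Gy = J/kg (absorbed dose = energy per mass),
      = m²·s⁻².
  Combining: H⁻¹·m·N·kat⁻¹·Gy = (kg⁻¹·m⁻²·s²·A²) · m · (kg·m·s⁻²) · (s·mol⁻¹) · (m²·s⁻²) = m²·s⁻¹·A²·mol⁻¹.
Both reduce to m²·s⁻¹·A²·mol⁻¹.

Yes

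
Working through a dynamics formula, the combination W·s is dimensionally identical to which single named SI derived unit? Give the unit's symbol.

J

W = kg·m²·s⁻³.
Combining: W·s = (kg·m²·s⁻³) · s = kg·m²·s⁻².
kg·m²·s⁻² is the base-SI form of the joule.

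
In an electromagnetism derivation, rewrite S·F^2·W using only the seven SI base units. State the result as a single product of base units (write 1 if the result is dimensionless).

S = kg⁻¹·m⁻²·s³·A².
F = kg⁻¹·m⁻²·s⁴·A².
So F² = kg⁻²·m⁻⁴·s⁸·A⁴.
W = kg·m²·s⁻³.
Combining: S·F²·W = (kg⁻¹·m⁻²·s³·A²) · (kg⁻²·m⁻⁴·s⁸·A⁴) · (kg·m²·s⁻³) = kg⁻²·m⁻⁴·s⁸·A⁶.

kg⁻²·m⁻⁴·s⁸·A⁶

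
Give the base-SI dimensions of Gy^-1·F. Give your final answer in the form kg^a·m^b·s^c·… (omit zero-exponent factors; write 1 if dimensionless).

kg⁻¹·m⁻⁴·s⁶·A²

Gy = J/kg (absorbed dose = energy per mass),
    = m²·s⁻².
So Gy⁻¹ = m⁻²·s².
F = C/V (capacitance = charge per voltage),
    = A·s/(kg·m²·s⁻³·A⁻¹) (substituting C and V),
    = kg⁻¹·m⁻²·s⁴·A².
Combining: Gy⁻¹·F = (m⁻²·s²) · (kg⁻¹·m⁻²·s⁴·A²) = kg⁻¹·m⁻⁴·s⁶·A².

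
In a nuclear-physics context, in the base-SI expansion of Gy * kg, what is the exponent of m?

Gy = J/kg (absorbed dose = energy per mass),
    = m²·s⁻².
Combining: Gy·kg = (m²·s⁻²) · kg = kg·m²·s⁻².
The exponent of m is 2.

2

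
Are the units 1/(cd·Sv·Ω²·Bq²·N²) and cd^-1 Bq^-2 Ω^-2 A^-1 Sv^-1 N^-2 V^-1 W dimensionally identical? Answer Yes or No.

Left side:
  Sv = J/kg (equivalent dose = energy per mass),
      = m²·s⁻².
  So Sv⁻¹ = m⁻²·s².
  Ω = V/A (resistance = voltage per current),
      = kg·m²·s⁻³·A⁻².
  So Ω⁻² = kg⁻²·m⁻⁴·s⁶·A⁴.
  Bq = 1/s = s⁻¹ (activity is decays per second).
  So Bq⁻² = s².
  N = kg·m/s² = kg·m·s⁻² (force = mass × acceleration).
  So N⁻² = kg⁻²·m⁻²·s⁴.
  Combining: cd⁻¹·Sv⁻¹·Ω⁻²·Bq⁻²·N⁻² = cd⁻¹ · (m⁻²·s²) · (kg⁻²·m⁻⁴·s⁶·A⁴) · s² · (kg⁻²·m⁻²·s⁴) = kg⁻⁴·m⁻⁸·s¹⁴·A⁴·cd⁻¹.
Right side:
  Bq = 1/s = s⁻¹ (activity is decays per second).
  So Bq⁻² = s².
  Ω = V/A (resistance = voltage per current),
      = kg·m²·s⁻³·A⁻².
  So Ω⁻² = kg⁻²·m⁻⁴·s⁶·A⁴.
  Sv = J/kg (equivalent dose = energy per mass),
      = m²·s⁻².
  So Sv⁻¹ = m⁻²·s².
  N = kg·m/s² = kg·m·s⁻² (force = mass × acceleration).
  So N⁻² = kg⁻²·m⁻²·s⁴.
  V = W/A (potential = power per current),
      = kg·m²·s⁻³·A⁻¹.
  So V⁻¹ = kg⁻¹·m⁻²·s³·A.
  W = J/s (power = energy per time),
      = kg·m²·s⁻³.
  Combining: cd⁻¹·Bq⁻²·Ω⁻²·A⁻¹·Sv⁻¹·N⁻²·V⁻¹·W = cd⁻¹ · s² · (kg⁻²·m⁻⁴·s⁶·A⁴) · A⁻¹ · (m⁻²·s²) · (kg⁻²·m⁻²·s⁴) · (kg⁻¹·m⁻²·s³·A) · (kg·m²·s⁻³) = kg⁻⁴·m⁻⁸·s¹⁴·A⁴·cd⁻¹.
Both reduce to kg⁻⁴·m⁻⁸·s¹⁴·A⁴·cd⁻¹.

Yes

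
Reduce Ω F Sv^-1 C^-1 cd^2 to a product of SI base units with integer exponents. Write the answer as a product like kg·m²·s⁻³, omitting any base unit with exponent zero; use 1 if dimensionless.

m⁻²·s²·A⁻¹·cd²

Ω = V/A (resistance = voltage per current),
    = kg·m²·s⁻³·A⁻².
F = C/V (capacitance = charge per voltage),
    = A·s/(kg·m²·s⁻³·A⁻¹) (substituting C and V),
    = kg⁻¹·m⁻²·s⁴·A².
Sv = J/kg (equivalent dose = energy per mass),
    = m²·s⁻².
So Sv⁻¹ = m⁻²·s².
C = A·s = s·A (charge = current × time).
So C⁻¹ = s⁻¹·A⁻¹.
Combining: Ω·F·Sv⁻¹·C⁻¹·cd² = (kg·m²·s⁻³·A⁻²) · (kg⁻¹·m⁻²·s⁴·A²) · (m⁻²·s²) · (s⁻¹·A⁻¹) · cd² = m⁻²·s²·A⁻¹·cd².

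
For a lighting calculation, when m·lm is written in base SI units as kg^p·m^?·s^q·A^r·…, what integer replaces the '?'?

lm = cd.
Combining: m·lm = m · cd = m·cd.
The exponent of m is 1.

1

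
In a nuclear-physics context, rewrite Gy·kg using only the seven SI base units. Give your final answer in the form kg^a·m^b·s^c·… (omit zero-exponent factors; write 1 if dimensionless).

kg·m²·s⁻²

Gy = J/kg (absorbed dose = energy per mass),
    = m²·s⁻².
Combining: Gy·kg = (m²·s⁻²) · kg = kg·m²·s⁻².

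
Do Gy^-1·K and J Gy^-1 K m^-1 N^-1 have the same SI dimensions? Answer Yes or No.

Left side:
  Gy = J/kg (absorbed dose = energy per mass),
      = m²·s⁻².
  So Gy⁻¹ = m⁻²·s².
  Combining: Gy⁻¹·K = (m⁻²·s²) · K = m⁻²·s²·K.
Right side:
  J = N·m (work = force × distance),
      = kg·m²·s⁻².
  Gy = J/kg (absorbed dose = energy per mass),
      = m²·s⁻².
  So Gy⁻¹ = m⁻²·s².
  N = kg·m/s² = kg·m·s⁻² (force = mass × acceleration).
  So N⁻¹ = kg⁻¹·m⁻¹·s².
  Combining: J·Gy⁻¹·K·m⁻¹·N⁻¹ = (kg·m²·s⁻²) · (m⁻²·s²) · K · m⁻¹ · (kg⁻¹·m⁻¹·s²) = m⁻²·s²·K.
Both reduce to m⁻²·s²·K.

Yes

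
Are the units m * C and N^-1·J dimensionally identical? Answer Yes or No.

Left side:
  C = s·A.
  Combining: m·C = m · (s·A) = m·s·A.
Right side:
  N = kg·m·s⁻².
  So N⁻¹ = kg⁻¹·m⁻¹·s².
  J = kg·m²·s⁻².
  Combining: N⁻¹·J = (kg⁻¹·m⁻¹·s²) · (kg·m²·s⁻²) = m.
Left is m·s·A; right is m — different.

No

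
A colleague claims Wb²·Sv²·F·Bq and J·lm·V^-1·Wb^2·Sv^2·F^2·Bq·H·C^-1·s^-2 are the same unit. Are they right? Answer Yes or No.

No

Left side:
  Wb = kg·m²·s⁻²·A⁻¹.
  So Wb² = kg²·m⁴·s⁻⁴·A⁻².
  Sv = m²·s⁻².
  So Sv² = m⁴·s⁻⁴.
  F = kg⁻¹·m⁻²·s⁴·A².
  Bq = s⁻¹.
  Combining: Wb²·Sv²·F·Bq = (kg²·m⁴·s⁻⁴·A⁻²) · (m⁴·s⁻⁴) · (kg⁻¹·m⁻²·s⁴·A²) · s⁻¹ = kg·m⁶·s⁻⁵.
Right side:
  J = N·m (work = force × distance),
      = kg·m²·s⁻².
  lm = cd·sr = cd (luminous flux; sr is dimensionless).
  V = W/A (potential = power per current),
      = kg·m²·s⁻³·A⁻¹.
  So V⁻¹ = kg⁻¹·m⁻²·s³·A.
  Wb = V·s (flux: a volt is a weber per second),
      = kg·m²·s⁻²·A⁻¹.
  So Wb² = kg²·m⁴·s⁻⁴·A⁻².
  Sv = J/kg (equivalent dose = energy per mass),
      = m²·s⁻².
  So Sv² = m⁴·s⁻⁴.
  F = C/V (capacitance = charge per voltage),
      = A·s/(kg·m²·s⁻³·A⁻¹) (substituting C and V),
      = kg⁻¹·m⁻²·s⁴·A².
  So F² = kg⁻²·m⁻⁴·s⁸·A⁴.
  Bq = 1/s = s⁻¹ (activity is decays per second).
  H = Wb/A (inductance = flux per current),
      = kg·m²·s⁻²·A⁻².
  C = A·s = s·A (charge = current × time).
  So C⁻¹ = s⁻¹·A⁻¹.
  Combining: J·lm·V⁻¹·Wb²·Sv²·F²·Bq·H·C⁻¹·s⁻² = (kg·m²·s⁻²) · cd · (kg⁻¹·m⁻²·s³·A) · (kg²·m⁴·s⁻⁴·A⁻²) · (m⁴·s⁻⁴) · (kg⁻²·m⁻⁴·s⁸·A⁴) · s⁻¹ · (kg·m²·s⁻²·A⁻²) · (s⁻¹·A⁻¹) · s⁻² = kg·m⁶·s⁻⁵·cd.
Left is kg·m⁶·s⁻⁵; right is kg·m⁶·s⁻⁵·cd — different.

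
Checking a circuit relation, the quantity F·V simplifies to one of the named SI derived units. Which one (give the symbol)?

F = kg⁻¹·m⁻²·s⁴·A².
V = kg·m²·s⁻³·A⁻¹.
Combining: F·V = (kg⁻¹·m⁻²·s⁴·A²) · (kg·m²·s⁻³·A⁻¹) = s·A.
s·A is the base-SI form of the coulomb.

C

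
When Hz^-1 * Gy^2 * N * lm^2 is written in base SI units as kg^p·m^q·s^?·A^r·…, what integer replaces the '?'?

-5

Hz = s⁻¹.
So Hz⁻¹ = s.
Gy = m²·s⁻².
So Gy² = m⁴·s⁻⁴.
N = kg·m·s⁻².
lm = cd.
So lm² = cd².
Combining: Hz⁻¹·Gy²·N·lm² = s · (m⁴·s⁻⁴) · (kg·m·s⁻²) · cd² = kg·m⁵·s⁻⁵·cd².
The exponent of s is -5.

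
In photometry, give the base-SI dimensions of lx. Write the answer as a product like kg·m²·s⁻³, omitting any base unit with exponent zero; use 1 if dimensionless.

m⁻²·cd

lx = lm/m² (illuminance = luminous flux per area),
    = m⁻²·cd.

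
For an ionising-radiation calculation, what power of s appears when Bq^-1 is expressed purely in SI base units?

Bq = s⁻¹.
So Bq⁻¹ = s.
The exponent of s is 1.

1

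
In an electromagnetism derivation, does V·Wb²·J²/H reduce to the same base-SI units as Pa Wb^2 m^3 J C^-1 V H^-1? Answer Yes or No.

Left side:
  H = Wb/A (inductance = flux per current),
      = kg·m²·s⁻²·A⁻².
  So H⁻¹ = kg⁻¹·m⁻²·s²·A².
  V = W/A (potential = power per current),
      = kg·m²·s⁻³·A⁻¹.
  Wb = V·s (flux: a volt is a weber per second),
      = kg·m²·s⁻²·A⁻¹.
  So Wb² = kg²·m⁴·s⁻⁴·A⁻².
  J = N·m (work = force × distance),
      = kg·m²·s⁻².
  So J² = kg²·m⁴·s⁻⁴.
  Combining: H⁻¹·V·Wb²·J² = (kg⁻¹·m⁻²·s²·A²) · (kg·m²·s⁻³·A⁻¹) · (kg²·m⁴·s⁻⁴·A⁻²) · (kg²·m⁴·s⁻⁴) = kg⁴·m⁸·s⁻⁹·A⁻¹.
Right side:
  Pa = N/m² (pressure = force per area),
      = kg·m⁻¹·s⁻².
  Wb = V·s (flux: a volt is a weber per second),
      = kg·m²·s⁻²·A⁻¹.
  So Wb² = kg²·m⁴·s⁻⁴·A⁻².
  J = N·m (work = force × distance),
      = kg·m²·s⁻².
  C = A·s = s·A (charge = current × time).
  So C⁻¹ = s⁻¹·A⁻¹.
  V = W/A (potential = power per current),
      = kg·m²·s⁻³·A⁻¹.
  H = Wb/A (inductance = flux per current),
      = kg·m²·s⁻²·A⁻².
  So H⁻¹ = kg⁻¹·m⁻²·s²·A².
  Combining: Pa·Wb²·m³·J·C⁻¹·V·H⁻¹ = (kg·m⁻¹·s⁻²) · (kg²·m⁴·s⁻⁴·A⁻²) · m³ · (kg·m²·s⁻²) · (s⁻¹·A⁻¹) · (kg·m²·s⁻³·A⁻¹) · (kg⁻¹·m⁻²·s²·A²) = kg⁴·m⁸·s⁻¹⁰·A⁻².
Left is kg⁴·m⁸·s⁻⁹·A⁻¹; right is kg⁴·m⁸·s⁻¹⁰·A⁻² — different.

No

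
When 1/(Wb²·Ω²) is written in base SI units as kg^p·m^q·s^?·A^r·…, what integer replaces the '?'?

10

Wb = kg·m²·s⁻²·A⁻¹.
So Wb⁻² = kg⁻²·m⁻⁴·s⁴·A².
Ω = kg·m²·s⁻³·A⁻².
So Ω⁻² = kg⁻²·m⁻⁴·s⁶·A⁴.
Combining: Wb⁻²·Ω⁻² = (kg⁻²·m⁻⁴·s⁴·A²) · (kg⁻²·m⁻⁴·s⁶·A⁴) = kg⁻⁴·m⁻⁸·s¹⁰·A⁶.
The exponent of s is 10.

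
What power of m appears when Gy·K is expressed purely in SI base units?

2

Gy = m²·s⁻².
Combining: Gy·K = (m²·s⁻²) · K = m²·s⁻²·K.
The exponent of m is 2.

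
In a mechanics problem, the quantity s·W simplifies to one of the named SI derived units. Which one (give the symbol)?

W = J/s (power = energy per time),
    = kg·m²·s⁻³.
Combining: s·W = s · (kg·m²·s⁻³) = kg·m²·s⁻².
kg·m²·s⁻² is the base-SI form of the joule.

J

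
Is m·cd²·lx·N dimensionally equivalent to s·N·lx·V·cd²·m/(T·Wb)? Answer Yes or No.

Left side:
  lx = lm/m² (illuminance = luminous flux per area),
      = m⁻²·cd.
  N = kg·m/s² = kg·m·s⁻² (force = mass × acceleration).
  Combining: m·cd²·lx·N = m · cd² · (m⁻²·cd) · (kg·m·s⁻²) = kg·s⁻²·cd³.
Right side:
  T = Wb/m² (flux density = flux per area),
      = kg·s⁻²·A⁻¹.
  So T⁻¹ = kg⁻¹·s²·A.
  N = kg·m/s² = kg·m·s⁻² (force = mass × acceleration).
  lx = lm/m² (illuminance = luminous flux per area),
      = m⁻²·cd.
  V = W/A (potential = power per current),
      = kg·m²·s⁻³·A⁻¹.
  Wb = V·s (flux: a volt is a weber per second),
      = kg·m²·s⁻²·A⁻¹.
  So Wb⁻¹ = kg⁻¹·m⁻²·s²·A.
  Combining: T⁻¹·s·N·lx·V·cd²·Wb⁻¹·m = (kg⁻¹·s²·A) · s · (kg·m·s⁻²) · (m⁻²·cd) · (kg·m²·s⁻³·A⁻¹) · cd² · (kg⁻¹·m⁻²·s²·A) · m = A·cd³.
Left is kg·s⁻²·cd³; right is A·cd³ — different.

No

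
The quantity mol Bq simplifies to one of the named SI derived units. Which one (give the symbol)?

kat

Bq = 1/s = s⁻¹ (activity is decays per second).
Combining: mol·Bq = mol · s⁻¹ = s⁻¹·mol.
s⁻¹·mol is the base-SI form of the katal.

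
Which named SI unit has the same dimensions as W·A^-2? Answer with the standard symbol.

Ω

W = kg·m²·s⁻³.
Combining: W·A⁻² = (kg·m²·s⁻³) · A⁻² = kg·m²·s⁻³·A⁻².
kg·m²·s⁻³·A⁻² is the base-SI form of the ohm.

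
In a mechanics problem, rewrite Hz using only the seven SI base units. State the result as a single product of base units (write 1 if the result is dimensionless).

Hz = 1/s = s⁻¹ (frequency is cycles per second).

s⁻¹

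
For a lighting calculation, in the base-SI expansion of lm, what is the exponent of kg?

lm = cd·sr = cd (luminous flux; sr is dimensionless).
The exponent of kg is 0.

0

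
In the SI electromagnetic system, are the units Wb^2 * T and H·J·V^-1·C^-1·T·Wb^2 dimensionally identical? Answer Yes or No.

Left side:
  Wb = V·s (flux: a volt is a weber per second),
      = kg·m²·s⁻²·A⁻¹.
  So Wb² = kg²·m⁴·s⁻⁴·A⁻².
  T = Wb/m² (flux density = flux per area),
      = kg·s⁻²·A⁻¹.
  Combining: Wb²·T = (kg²·m⁴·s⁻⁴·A⁻²) · (kg·s⁻²·A⁻¹) = kg³·m⁴·s⁻⁶·A⁻³.
Right side:
  H = kg·m²·s⁻²·A⁻².
  J = kg·m²·s⁻².
  V = kg·m²·s⁻³·A⁻¹.
  So V⁻¹ = kg⁻¹·m⁻²·s³·A.
  C = s·A.
  So C⁻¹ = s⁻¹·A⁻¹.
  T = kg·s⁻²·A⁻¹.
  Wb = kg·m²·s⁻²·A⁻¹.
  So Wb² = kg²·m⁴·s⁻⁴·A⁻².
  Combining: H·J·V⁻¹·C⁻¹·T·Wb² = (kg·m²·s⁻²·A⁻²) · (kg·m²·s⁻²) · (kg⁻¹·m⁻²·s³·A) · (s⁻¹·A⁻¹) · (kg·s⁻²·A⁻¹) · (kg²·m⁴·s⁻⁴·A⁻²) = kg⁴·m⁶·s⁻⁸·A⁻⁵.
Left is kg³·m⁴·s⁻⁶·A⁻³; right is kg⁴·m⁶·s⁻⁸·A⁻⁵ — different.

No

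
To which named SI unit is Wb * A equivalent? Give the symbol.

Wb = kg·m²·s⁻²·A⁻¹.
Combining: Wb·A = (kg·m²·s⁻²·A⁻¹) · A = kg·m²·s⁻².
kg·m²·s⁻² is the base-SI form of the joule.

J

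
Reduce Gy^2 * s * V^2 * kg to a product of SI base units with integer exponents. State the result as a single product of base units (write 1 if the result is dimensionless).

kg³·m⁸·s⁻⁹·A⁻²

Gy = J/kg (absorbed dose = energy per mass),
    = m²·s⁻².
So Gy² = m⁴·s⁻⁴.
V = W/A (potential = power per current),
    = kg·m²·s⁻³·A⁻¹.
So V² = kg²·m⁴·s⁻⁶·A⁻².
Combining: Gy²·s·V²·kg = (m⁴·s⁻⁴) · s · (kg²·m⁴·s⁻⁶·A⁻²) · kg = kg³·m⁸·s⁻⁹·A⁻².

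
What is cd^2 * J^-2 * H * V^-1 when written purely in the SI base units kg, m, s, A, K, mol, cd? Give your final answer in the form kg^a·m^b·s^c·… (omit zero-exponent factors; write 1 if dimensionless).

J = N·m (work = force × distance),
    = kg·m²·s⁻².
So J⁻² = kg⁻²·m⁻⁴·s⁴.
H = Wb/A (inductance = flux per current),
    = kg·m²·s⁻²·A⁻².
V = W/A (potential = power per current),
    = kg·m²·s⁻³·A⁻¹.
So V⁻¹ = kg⁻¹·m⁻²·s³·A.
Combining: cd²·J⁻²·H·V⁻¹ = cd² · (kg⁻²·m⁻⁴·s⁴) · (kg·m²·s⁻²·A⁻²) · (kg⁻¹·m⁻²·s³·A) = kg⁻²·m⁻⁴·s⁵·A⁻¹·cd².

kg⁻²·m⁻⁴·s⁵·A⁻¹·cd²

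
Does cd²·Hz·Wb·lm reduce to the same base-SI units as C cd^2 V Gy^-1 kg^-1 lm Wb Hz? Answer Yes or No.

Yes

Left side:
  Hz = 1/s = s⁻¹ (frequency is cycles per second).
  Wb = V·s (flux: a volt is a weber per second),
      = kg·m²·s⁻²·A⁻¹.
  lm = cd·sr = cd (luminous flux; sr is dimensionless).
  Combining: cd²·Hz·Wb·lm = cd² · s⁻¹ · (kg·m²·s⁻²·A⁻¹) · cd = kg·m²·s⁻³·A⁻¹·cd³.
Right side:
  C = A·s = s·A (charge = current × time).
  V = W/A (potential = power per current),
      = kg·m²·s⁻³·A⁻¹.
  Gy = J/kg (absorbed dose = energy per mass),
      = m²·s⁻².
  So Gy⁻¹ = m⁻²·s².
  lm = cd·sr = cd (luminous flux; sr is dimensionless).
  Wb = V·s (flux: a volt is a weber per second),
      = kg·m²·s⁻²·A⁻¹.
  Hz = 1/s = s⁻¹ (frequency is cycles per second).
  Combining: C·cd²·V·Gy⁻¹·kg⁻¹·lm·Wb·Hz = (s·A) · cd² · (kg·m²·s⁻³·A⁻¹) · (m⁻²·s²) · kg⁻¹ · cd · (kg·m²·s⁻²·A⁻¹) · s⁻¹ = kg·m²·s⁻³·A⁻¹·cd³.
Both reduce to kg·m²·s⁻³·A⁻¹·cd³.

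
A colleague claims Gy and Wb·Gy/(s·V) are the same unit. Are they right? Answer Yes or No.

Yes

Left side:
  Gy = J/kg (absorbed dose = energy per mass),
      = m²·s⁻².
Right side:
  Wb = V·s (flux: a volt is a weber per second),
      = kg·m²·s⁻²·A⁻¹.
  V = W/A (potential = power per current),
      = kg·m²·s⁻³·A⁻¹.
  So V⁻¹ = kg⁻¹·m⁻²·s³·A.
  Gy = J/kg (absorbed dose = energy per mass),
      = m²·s⁻².
  Combining: s⁻¹·Wb·V⁻¹·Gy = s⁻¹ · (kg·m²·s⁻²·A⁻¹) · (kg⁻¹·m⁻²·s³·A) · (m²·s⁻²) = m²·s⁻².
Both reduce to m²·s⁻².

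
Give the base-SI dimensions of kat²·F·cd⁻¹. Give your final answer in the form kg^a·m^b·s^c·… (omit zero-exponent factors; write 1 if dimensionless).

kg⁻¹·m⁻²·s²·A²·mol²·cd⁻¹

kat = mol/s = s⁻¹·mol (catalytic activity).
So kat² = s⁻²·mol².
F = C/V (capacitance = charge per voltage),
    = A·s/(kg·m²·s⁻³·A⁻¹) (substituting C and V),
    = kg⁻¹·m⁻²·s⁴·A².
Combining: kat²·F·cd⁻¹ = (s⁻²·mol²) · (kg⁻¹·m⁻²·s⁴·A²) · cd⁻¹ = kg⁻¹·m⁻²·s²·A²·mol²·cd⁻¹.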